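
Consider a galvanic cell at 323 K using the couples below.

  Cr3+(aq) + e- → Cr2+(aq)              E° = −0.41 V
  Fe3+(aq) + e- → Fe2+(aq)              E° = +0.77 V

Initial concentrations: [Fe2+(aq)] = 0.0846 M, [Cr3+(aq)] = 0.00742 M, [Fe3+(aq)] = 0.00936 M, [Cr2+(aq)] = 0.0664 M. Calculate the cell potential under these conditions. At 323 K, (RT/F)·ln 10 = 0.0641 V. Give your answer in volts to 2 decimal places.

+1.18 V

The Fe³⁺/Fe²⁺ couple has the more positive E°, so it is the cathode; Cr³⁺/Cr²⁺ is the anode.
E°cell = E°cat − E°an = +0.77 − (−0.41) = +1.18 V; n = 1.
For the overall reaction Fe3+(aq) + Cr2+(aq) → Fe2+(aq) + Cr3+(aq), Q = ([Fe2+(aq)]·[Cr3+(aq)]) / ([Fe3+(aq)]·[Cr2+(aq)]) = 1.01, giving log Q = 0.004.
E = E° − (0.0641/n)·log Q = +1.18 − (0.0641/1)(0.004) = +1.18 V.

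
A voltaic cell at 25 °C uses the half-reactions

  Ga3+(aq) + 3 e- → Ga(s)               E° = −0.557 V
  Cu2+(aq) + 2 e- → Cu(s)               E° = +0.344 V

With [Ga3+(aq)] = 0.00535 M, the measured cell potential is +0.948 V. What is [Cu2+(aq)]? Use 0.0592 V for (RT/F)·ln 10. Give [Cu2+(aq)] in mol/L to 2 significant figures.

1.2 M

The Cu²⁺/Cu couple has the larger reduction potential, so it is the cathode: E°cell = +0.344 − (−0.557) = +0.901 V and n = 6.
From the Nernst equation, log Q = n(E° − E)/0.0592 = 6·(+0.901 − (+0.948))/0.0592 = −4.764.
For 3 Cu2+(aq) + 2 Ga(s) → 3 Cu(s) + 2 Ga3+(aq), the reaction quotient is Q = [Ga3+(aq)]^2 / [Cu2+(aq)]^3.
Solving for the unknown gives log [Cu2+(aq)] = 0.074, so [Cu2+(aq)] ≈ 1.2 M.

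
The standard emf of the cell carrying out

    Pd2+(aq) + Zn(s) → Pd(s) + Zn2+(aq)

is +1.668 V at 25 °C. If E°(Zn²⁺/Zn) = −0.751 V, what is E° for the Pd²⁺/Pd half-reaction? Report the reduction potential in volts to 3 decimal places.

+0.917 V

In the reaction as written the Pd²⁺/Pd couple is reduced (cathode) and Zn²⁺/Zn is oxidized (anode), so E°cell = E°(Pd²⁺/Pd) − E°(Zn²⁺/Zn).
E°(Pd²⁺/Pd) = E°cell + E°(anode) = +1.668 + (−0.751) = +0.917 V.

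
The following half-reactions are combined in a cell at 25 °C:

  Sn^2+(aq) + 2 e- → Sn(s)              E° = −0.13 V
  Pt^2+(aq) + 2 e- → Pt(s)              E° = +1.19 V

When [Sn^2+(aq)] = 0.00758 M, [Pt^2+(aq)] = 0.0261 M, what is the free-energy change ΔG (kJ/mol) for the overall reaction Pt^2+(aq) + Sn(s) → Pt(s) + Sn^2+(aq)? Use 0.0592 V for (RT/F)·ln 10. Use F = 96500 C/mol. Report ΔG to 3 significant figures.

With Pt²⁺/Pt reduced at the cathode, E°cell = +1.19 − (−0.13) = +1.32 V and n = 2.
Q = [Sn^2+(aq)] / [Pt^2+(aq)] = 0.29, so log Q = −0.537 and E = +1.32 − (0.0592/2)(−0.537) = +1.3359 V.
Finally ΔG = −nFE = −(2)(96500 C/mol)(+1.3359 V) = −258 kJ/mol.

−258 kJ/mol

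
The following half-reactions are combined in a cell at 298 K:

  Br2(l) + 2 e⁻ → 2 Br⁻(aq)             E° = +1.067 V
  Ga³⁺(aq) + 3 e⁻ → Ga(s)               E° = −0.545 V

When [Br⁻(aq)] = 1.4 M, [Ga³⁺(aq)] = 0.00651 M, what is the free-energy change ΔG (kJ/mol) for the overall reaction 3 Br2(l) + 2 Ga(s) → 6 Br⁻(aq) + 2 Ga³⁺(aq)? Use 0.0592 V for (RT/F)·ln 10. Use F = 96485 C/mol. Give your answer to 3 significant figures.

−953 kJ/mol

E°cell = +1.067 − (−0.545) = +1.612 V; the balanced reaction transfers n = 6 electrons.
Q = [Br⁻(aq)]^6·[Ga³⁺(aq)]^2 = 0.000319, so log Q = −3.496 and E = +1.612 − (0.0592/6)(−3.496) = +1.6465 V.
ΔG = −nFE = −(6)(96485)(+1.6465) J/mol = −953 kJ/mol.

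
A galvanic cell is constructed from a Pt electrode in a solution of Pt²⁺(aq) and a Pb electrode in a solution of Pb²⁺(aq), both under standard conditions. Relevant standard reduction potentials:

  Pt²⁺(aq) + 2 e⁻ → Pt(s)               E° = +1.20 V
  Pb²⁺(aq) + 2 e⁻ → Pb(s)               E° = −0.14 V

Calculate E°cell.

Of the two couples in this cell, the one with the more positive reduction potential is reduced at the cathode: here that is Pt²⁺/Pt (+1.20 V); Pb²⁺/Pb (−0.14 V) is the anode.
E°cell = E°(cathode) − E°(anode) = +1.20 − (−0.14) = +1.34 V.

+1.34 V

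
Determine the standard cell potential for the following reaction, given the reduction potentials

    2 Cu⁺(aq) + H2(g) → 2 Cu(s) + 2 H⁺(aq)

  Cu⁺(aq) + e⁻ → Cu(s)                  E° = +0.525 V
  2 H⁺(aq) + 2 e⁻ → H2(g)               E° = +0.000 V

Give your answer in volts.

Cu⁺(aq) gains electrons, so the Cu⁺/Cu couple is the cathode; the 2H⁺/H₂ couple is the anode.
E°cell = E°(cathode) − E°(anode) = +0.525 − (+0.000) = +0.525 V.

+0.525 V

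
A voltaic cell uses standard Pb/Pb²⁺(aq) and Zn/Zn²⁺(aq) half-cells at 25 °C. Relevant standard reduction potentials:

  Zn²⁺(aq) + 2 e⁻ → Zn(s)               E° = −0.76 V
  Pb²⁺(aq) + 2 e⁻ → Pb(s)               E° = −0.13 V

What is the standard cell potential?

+0.63 V

The Pb²⁺/Pb couple has the higher E°, so Pb ion is reduced (cathode) and Zn is oxidized (anode).
E°cell = E°(cathode) − E°(anode) = −0.13 − (−0.76) = +0.63 V.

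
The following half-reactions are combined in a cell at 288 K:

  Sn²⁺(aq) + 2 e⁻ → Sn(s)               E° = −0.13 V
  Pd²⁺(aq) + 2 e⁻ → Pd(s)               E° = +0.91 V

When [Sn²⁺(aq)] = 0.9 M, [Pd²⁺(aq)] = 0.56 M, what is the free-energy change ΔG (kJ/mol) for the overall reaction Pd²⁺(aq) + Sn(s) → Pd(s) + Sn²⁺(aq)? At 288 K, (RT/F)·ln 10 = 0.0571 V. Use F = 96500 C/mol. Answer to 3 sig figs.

−200 kJ/mol

The standard cell potential is +0.91 − (−0.13) = +1.04 V, with n = 2 electrons in the balanced equation.
Q = [Sn²⁺(aq)] / [Pd²⁺(aq)] = 1.61, so log Q = 0.206 and E = +1.04 − (0.0571/2)(0.206) = +1.0341 V.
Finally ΔG = −nFE = −(2)(96500 C/mol)(+1.0341 V) = −200 kJ/mol.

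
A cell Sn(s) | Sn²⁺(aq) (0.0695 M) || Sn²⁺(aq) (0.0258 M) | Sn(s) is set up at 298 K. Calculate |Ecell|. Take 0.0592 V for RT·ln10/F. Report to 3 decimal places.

For a concentration cell E°cell = 0, since both electrodes use the same couple.
The compartment with the higher Sn²⁺(aq) concentration (0.0695 M) acts as the cathode; ions are reduced there and produced at the dilute (0.0258 M) anode.
With n = 2, Ecell = −(0.0592/2)·log([dilute]/[conc]) = −(0.0592/2)·log(0.0258/0.0695) = +0.013 V.

0.013 V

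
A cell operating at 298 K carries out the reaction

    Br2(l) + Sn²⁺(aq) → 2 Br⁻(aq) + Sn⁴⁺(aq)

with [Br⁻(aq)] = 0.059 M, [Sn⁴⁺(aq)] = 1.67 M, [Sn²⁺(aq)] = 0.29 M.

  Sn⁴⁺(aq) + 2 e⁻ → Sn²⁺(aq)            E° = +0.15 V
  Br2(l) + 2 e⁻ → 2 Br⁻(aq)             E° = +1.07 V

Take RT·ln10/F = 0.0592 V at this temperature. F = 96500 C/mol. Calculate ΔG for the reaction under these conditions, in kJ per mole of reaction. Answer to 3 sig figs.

−187 kJ/mol

The standard cell potential is +1.07 − (+0.15) = +0.92 V, with n = 2 electrons in the balanced equation.
The reaction quotient is ([Br⁻(aq)]^2·[Sn⁴⁺(aq)]) / [Sn²⁺(aq)] = 0.02; by Nernst, E = +0.92 − (0.0592/2)(−1.698) = +0.9703 V.
Finally ΔG = −nFE = −(2)(96500 C/mol)(+0.9703 V) = −187 kJ/mol.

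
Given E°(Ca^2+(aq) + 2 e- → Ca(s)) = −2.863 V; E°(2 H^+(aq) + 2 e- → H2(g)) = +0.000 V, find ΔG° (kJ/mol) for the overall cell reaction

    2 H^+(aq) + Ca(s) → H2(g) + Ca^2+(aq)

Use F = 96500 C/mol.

In the reaction as written H^+(aq) is reduced, so the 2H⁺/H₂ couple is the cathode and Ca²⁺/Ca is the anode.
E°cell = +0.000 − (−2.863) = +2.863 V; balancing electrons gives n = 2.
ΔG° = −nFE°cell = −(2)(96500)(+2.863) J/mol = −553 kJ/mol.

−553 kJ/mol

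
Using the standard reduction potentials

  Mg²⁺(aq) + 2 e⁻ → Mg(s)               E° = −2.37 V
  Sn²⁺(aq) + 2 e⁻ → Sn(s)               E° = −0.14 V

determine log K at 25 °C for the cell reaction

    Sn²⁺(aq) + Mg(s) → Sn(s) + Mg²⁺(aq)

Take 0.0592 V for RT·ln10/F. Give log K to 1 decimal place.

log K = 75.3

The Sn²⁺/Sn couple is reduced (cathode); E°cell = −0.14 − (−2.37) = +2.23 V with n = 2.
At equilibrium E = 0, so log K = nE°cell / 0.0592 = (2)(+2.23) / 0.0592 = 75.3.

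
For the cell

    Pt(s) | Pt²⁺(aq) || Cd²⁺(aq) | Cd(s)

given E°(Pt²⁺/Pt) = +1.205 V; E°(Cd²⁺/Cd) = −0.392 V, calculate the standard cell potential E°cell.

−1.597 V

By convention the left-hand electrode in cell notation is the anode (oxidation) and the right-hand electrode is the cathode (reduction).
E°cell = E°(right) − E°(left) = −0.392 − (+1.205) = −1.597 V.
The negative sign shows that, as written, the cell would require an external voltage to drive the reaction.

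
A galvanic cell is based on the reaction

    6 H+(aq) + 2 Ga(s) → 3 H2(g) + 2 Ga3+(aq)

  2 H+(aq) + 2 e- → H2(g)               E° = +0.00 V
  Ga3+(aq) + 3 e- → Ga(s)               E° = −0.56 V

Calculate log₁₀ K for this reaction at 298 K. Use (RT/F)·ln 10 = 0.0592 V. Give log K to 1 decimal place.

The 2H⁺/H₂ couple is reduced (cathode); E°cell = +0.00 − (−0.56) = +0.56 V with n = 6.
At equilibrium E = 0, so log K = nE°cell / 0.0592 = (6)(+0.56) / 0.0592 = 56.8.

log K = 56.8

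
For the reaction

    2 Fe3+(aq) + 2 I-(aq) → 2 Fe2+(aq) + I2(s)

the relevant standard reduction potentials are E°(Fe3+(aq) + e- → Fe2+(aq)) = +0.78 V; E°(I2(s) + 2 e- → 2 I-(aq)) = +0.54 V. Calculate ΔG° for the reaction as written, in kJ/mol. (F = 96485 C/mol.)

In the reaction as written Fe3+(aq) is reduced, so the Fe³⁺/Fe²⁺ couple is the cathode and I₂/I⁻ is the anode.
E°cell = +0.78 − (+0.54) = +0.24 V; balancing electrons gives n = 2.
ΔG° = −nFE°cell = −(2)(96485)(+0.24) J/mol = −46.3 kJ/mol.

−46.3 kJ/mol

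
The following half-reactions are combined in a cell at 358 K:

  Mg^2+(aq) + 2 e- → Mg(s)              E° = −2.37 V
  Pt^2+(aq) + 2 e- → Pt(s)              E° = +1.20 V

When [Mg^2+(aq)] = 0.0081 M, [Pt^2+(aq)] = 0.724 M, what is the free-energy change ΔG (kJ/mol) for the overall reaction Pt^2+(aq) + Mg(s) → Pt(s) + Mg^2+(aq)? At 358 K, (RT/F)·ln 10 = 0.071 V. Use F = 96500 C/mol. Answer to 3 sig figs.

The standard cell potential is +1.20 − (−2.37) = +3.57 V, with n = 2 electrons in the balanced equation.
Q = [Mg^2+(aq)] / [Pt^2+(aq)] = 0.0112, so log Q = −1.951 and E = +3.57 − (0.071/2)(−1.951) = +3.6393 V.
ΔG = −nFE = −(2)(96500)(+3.6393) J/mol = −702 kJ/mol.

−702 kJ/mol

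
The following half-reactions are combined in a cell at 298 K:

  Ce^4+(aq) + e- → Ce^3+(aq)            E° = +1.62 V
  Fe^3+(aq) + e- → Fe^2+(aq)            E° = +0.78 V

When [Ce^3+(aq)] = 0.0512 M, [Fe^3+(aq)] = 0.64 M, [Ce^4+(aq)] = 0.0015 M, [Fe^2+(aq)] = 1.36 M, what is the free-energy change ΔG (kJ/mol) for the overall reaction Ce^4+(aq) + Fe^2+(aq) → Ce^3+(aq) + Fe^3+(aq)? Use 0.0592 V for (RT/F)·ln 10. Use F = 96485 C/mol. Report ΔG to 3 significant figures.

−74.2 kJ/mol

With Ce⁴⁺/Ce³⁺ reduced at the cathode, E°cell = +1.62 − (+0.78) = +0.84 V and n = 1.
Here Q = ([Ce^3+(aq)]·[Fe^3+(aq)]) / ([Ce^4+(aq)]·[Fe^2+(aq)]) = 16.1 (log Q = 1.206), giving E = +0.84 − (0.0592/1)·(1.206) = +0.7686 V.
Finally ΔG = −nFE = −(1)(96485 C/mol)(+0.7686 V) = −74.2 kJ/mol.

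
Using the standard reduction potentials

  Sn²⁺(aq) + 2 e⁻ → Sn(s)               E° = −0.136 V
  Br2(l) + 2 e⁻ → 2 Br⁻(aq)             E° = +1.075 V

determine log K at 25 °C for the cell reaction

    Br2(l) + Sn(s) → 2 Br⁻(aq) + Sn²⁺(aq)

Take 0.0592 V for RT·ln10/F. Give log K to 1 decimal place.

The Br₂/Br⁻ couple is reduced (cathode); E°cell = +1.075 − (−0.136) = +1.211 V with n = 2.
At equilibrium E = 0, so log K = nE°cell / 0.0592 = (2)(+1.211) / 0.0592 = 40.9.

log K = 40.9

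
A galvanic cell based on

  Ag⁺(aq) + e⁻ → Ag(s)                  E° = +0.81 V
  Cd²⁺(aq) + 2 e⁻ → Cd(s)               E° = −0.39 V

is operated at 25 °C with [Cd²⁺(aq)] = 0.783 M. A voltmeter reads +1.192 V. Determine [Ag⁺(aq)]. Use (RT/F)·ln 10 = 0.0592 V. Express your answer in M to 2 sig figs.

0.65 M

With Ag⁺/Ag at the cathode and Cd²⁺/Cd at the anode, E°cell = +0.81 − (−0.39) = +1.20 V (n = 2).
Rearranging E = E° − (0.0592/n)·log Q gives log Q = 2(+1.20 − (+1.192))/0.0592 = 0.270.
Balancing electrons gives 2 Ag⁺(aq) + Cd(s) → 2 Ag(s) + Cd²⁺(aq); thus Q = [Cd²⁺(aq)] / [Ag⁺(aq)]^2.
Solving for the unknown gives log [Ag⁺(aq)] = −0.188, so [Ag⁺(aq)] ≈ 0.65 M.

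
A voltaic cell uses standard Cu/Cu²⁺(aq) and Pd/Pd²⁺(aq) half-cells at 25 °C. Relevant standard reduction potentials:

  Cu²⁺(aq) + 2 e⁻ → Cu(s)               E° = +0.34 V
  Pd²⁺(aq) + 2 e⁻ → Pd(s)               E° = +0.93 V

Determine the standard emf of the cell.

+0.59 V

The Pd²⁺/Pd couple has the higher E°, so Pd ion is reduced (cathode) and Cu is oxidized (anode).
E°cell = E°(cathode) − E°(anode) = +0.93 − (+0.34) = +0.59 V.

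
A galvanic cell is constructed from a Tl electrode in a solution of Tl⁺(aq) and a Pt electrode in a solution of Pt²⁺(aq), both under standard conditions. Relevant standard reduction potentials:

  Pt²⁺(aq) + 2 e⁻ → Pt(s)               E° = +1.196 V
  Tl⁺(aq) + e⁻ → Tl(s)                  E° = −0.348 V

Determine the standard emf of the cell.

Of the two couples in this cell, the one with the more positive reduction potential is reduced at the cathode: here that is Pt²⁺/Pt (+1.196 V); Tl⁺/Tl (−0.348 V) is the anode.
E°cell = E°(cathode) − E°(anode) = +1.196 − (−0.348) = +1.544 V.

+1.544 V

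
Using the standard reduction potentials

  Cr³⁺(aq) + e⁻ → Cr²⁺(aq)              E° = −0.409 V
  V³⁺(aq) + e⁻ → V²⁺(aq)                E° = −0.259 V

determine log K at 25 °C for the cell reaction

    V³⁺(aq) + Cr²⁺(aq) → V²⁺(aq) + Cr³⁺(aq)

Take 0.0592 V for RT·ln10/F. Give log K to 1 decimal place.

The V³⁺/V²⁺ couple is reduced (cathode); E°cell = −0.259 − (−0.409) = +0.150 V with n = 1.
At equilibrium E = 0, so log K = nE°cell / 0.0592 = (1)(+0.150) / 0.0592 = 2.5.

log K = 2.5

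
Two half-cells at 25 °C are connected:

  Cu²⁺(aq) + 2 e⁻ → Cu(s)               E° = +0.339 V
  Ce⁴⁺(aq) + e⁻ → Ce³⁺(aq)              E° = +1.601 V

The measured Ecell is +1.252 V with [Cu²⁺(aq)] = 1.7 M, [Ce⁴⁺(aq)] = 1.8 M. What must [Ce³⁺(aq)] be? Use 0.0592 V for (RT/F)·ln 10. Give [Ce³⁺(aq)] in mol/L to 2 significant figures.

2.0 M

With Ce⁴⁺/Ce³⁺ at the cathode and Cu²⁺/Cu at the anode, E°cell = +1.601 − (+0.339) = +1.262 V (n = 2).
Since E = E° − (0.0592/n)·log Q, log Q = n(E° − E)/0.0592 = 0.338.
Balancing electrons gives 2 Ce⁴⁺(aq) + Cu(s) → 2 Ce³⁺(aq) + Cu²⁺(aq); thus Q = ([Ce³⁺(aq)]^2·[Cu²⁺(aq)]) / [Ce⁴⁺(aq)]^2.
Isolating [Ce³⁺(aq)] in Q = 10^{0.338} yields log [Ce³⁺(aq)] = 0.309, i.e. 2.0 M.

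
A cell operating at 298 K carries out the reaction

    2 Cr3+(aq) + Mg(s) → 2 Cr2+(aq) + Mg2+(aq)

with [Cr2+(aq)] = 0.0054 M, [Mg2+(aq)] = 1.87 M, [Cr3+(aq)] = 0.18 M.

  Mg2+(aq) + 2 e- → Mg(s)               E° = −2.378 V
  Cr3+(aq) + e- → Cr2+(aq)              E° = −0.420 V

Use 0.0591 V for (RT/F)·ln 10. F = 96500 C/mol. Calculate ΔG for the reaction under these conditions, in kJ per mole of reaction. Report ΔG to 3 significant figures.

−394 kJ/mol

With Cr³⁺/Cr²⁺ reduced at the cathode, E°cell = −0.420 − (−2.378) = +1.958 V and n = 2.
Q = ([Cr2+(aq)]^2·[Mg2+(aq)]) / [Cr3+(aq)]^2 = 0.00168, so log Q = −2.774 and E = +1.958 − (0.0591/2)(−2.774) = +2.0400 V.
Then ΔG = −nFE = −2 × 96500 × +2.0400 J/mol = −394 kJ/mol.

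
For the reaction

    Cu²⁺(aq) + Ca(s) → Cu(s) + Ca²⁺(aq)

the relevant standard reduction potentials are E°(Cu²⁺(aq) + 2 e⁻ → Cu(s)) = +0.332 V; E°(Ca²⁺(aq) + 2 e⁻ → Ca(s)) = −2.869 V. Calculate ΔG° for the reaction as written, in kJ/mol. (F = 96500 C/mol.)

−618 kJ/mol

In the reaction as written Cu²⁺(aq) is reduced, so the Cu²⁺/Cu couple is the cathode and Ca²⁺/Ca is the anode.
E°cell = +0.332 − (−2.869) = +3.201 V; balancing electrons gives n = 2.
ΔG° = −nFE°cell = −(2)(96500)(+3.201) J/mol = −618 kJ/mol.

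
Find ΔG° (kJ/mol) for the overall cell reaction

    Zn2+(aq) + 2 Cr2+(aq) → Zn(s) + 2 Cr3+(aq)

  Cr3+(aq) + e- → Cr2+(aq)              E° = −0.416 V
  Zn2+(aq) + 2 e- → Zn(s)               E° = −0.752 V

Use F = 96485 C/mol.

+64.8 kJ/mol

In the reaction as written Zn2+(aq) is reduced, so the Zn²⁺/Zn couple is the cathode and Cr³⁺/Cr²⁺ is the anode.
E°cell = −0.752 − (−0.416) = −0.336 V; balancing electrons gives n = 2.
ΔG° = −nFE°cell = −(2)(96485)(−0.336) J/mol = +64.8 kJ/mol.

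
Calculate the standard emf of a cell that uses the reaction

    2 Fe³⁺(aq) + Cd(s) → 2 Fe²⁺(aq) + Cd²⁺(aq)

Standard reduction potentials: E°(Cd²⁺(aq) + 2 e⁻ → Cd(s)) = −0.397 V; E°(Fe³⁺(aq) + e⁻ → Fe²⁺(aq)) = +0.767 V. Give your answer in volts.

+1.164 V

Fe³⁺(aq) gains electrons, so the Fe³⁺/Fe²⁺ couple is the cathode; the Cd²⁺/Cd couple is the anode.
E°cell = E°(cathode) − E°(anode) = +0.767 − (−0.397) = +1.164 V.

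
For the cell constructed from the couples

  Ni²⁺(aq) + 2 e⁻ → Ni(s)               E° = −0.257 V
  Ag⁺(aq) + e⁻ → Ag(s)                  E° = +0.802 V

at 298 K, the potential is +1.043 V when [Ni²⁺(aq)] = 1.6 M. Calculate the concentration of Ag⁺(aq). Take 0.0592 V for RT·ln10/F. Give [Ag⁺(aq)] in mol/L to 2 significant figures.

0.68 M

With Ag⁺/Ag at the cathode and Ni²⁺/Ni at the anode, E°cell = +0.802 − (−0.257) = +1.059 V (n = 2).
From the Nernst equation, log Q = n(E° − E)/0.0592 = 2·(+1.059 − (+1.043))/0.0592 = 0.541.
Balancing electrons gives 2 Ag⁺(aq) + Ni(s) → 2 Ag(s) + Ni²⁺(aq); thus Q = [Ni²⁺(aq)] / [Ag⁺(aq)]^2.
Isolating [Ag⁺(aq)] in Q = 10^{0.541} yields log [Ag⁺(aq)] = −0.168, i.e. 0.68 M.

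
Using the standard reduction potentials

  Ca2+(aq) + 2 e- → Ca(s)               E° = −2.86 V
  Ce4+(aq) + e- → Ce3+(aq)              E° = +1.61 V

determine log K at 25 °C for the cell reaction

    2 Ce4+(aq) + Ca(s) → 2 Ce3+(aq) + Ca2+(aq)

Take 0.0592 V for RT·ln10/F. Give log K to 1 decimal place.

log K = 151.0

The Ce⁴⁺/Ce³⁺ couple is reduced (cathode); E°cell = +1.61 − (−2.86) = +4.47 V with n = 2.
At equilibrium E = 0, so log K = nE°cell / 0.0592 = (2)(+4.47) / 0.0592 = 151.0.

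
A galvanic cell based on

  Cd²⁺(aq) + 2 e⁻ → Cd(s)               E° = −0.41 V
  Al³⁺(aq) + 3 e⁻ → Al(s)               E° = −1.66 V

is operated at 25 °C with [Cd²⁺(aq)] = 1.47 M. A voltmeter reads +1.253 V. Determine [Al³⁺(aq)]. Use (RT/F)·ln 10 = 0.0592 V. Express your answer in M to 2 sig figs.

With Cd²⁺/Cd at the cathode and Al³⁺/Al at the anode, E°cell = −0.41 − (−1.66) = +1.25 V (n = 6).
From the Nernst equation, log Q = n(E° − E)/0.0592 = 6·(+1.25 − (+1.253))/0.0592 = −0.304.
Balancing electrons gives 3 Cd²⁺(aq) + 2 Al(s) → 3 Cd(s) + 2 Al³⁺(aq); thus Q = [Al³⁺(aq)]^2 / [Cd²⁺(aq)]^3.
Substituting the known concentrations and solving, log [Al³⁺(aq)] = 0.099 and [Al³⁺(aq)] = 1.3 M.

1.3 M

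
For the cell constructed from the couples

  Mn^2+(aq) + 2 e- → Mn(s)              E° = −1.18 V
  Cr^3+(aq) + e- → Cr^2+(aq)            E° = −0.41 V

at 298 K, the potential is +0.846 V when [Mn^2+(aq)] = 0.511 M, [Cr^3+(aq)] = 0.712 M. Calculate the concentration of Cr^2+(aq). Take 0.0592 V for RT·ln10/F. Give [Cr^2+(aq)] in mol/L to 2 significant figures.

The Cr³⁺/Cr²⁺ couple has the larger reduction potential, so it is the cathode: E°cell = −0.41 − (−1.18) = +0.77 V and n = 2.
Rearranging E = E° − (0.0592/n)·log Q gives log Q = 2(+0.77 − (+0.846))/0.0592 = −2.568.
For 2 Cr^3+(aq) + Mn(s) → 2 Cr^2+(aq) + Mn^2+(aq), the reaction quotient is Q = ([Cr^2+(aq)]^2·[Mn^2+(aq)]) / [Cr^3+(aq)]^2.
Isolating [Cr^2+(aq)] in Q = 10^{−2.568} yields log [Cr^2+(aq)] = −1.286, i.e. 0.052 M.

0.052 M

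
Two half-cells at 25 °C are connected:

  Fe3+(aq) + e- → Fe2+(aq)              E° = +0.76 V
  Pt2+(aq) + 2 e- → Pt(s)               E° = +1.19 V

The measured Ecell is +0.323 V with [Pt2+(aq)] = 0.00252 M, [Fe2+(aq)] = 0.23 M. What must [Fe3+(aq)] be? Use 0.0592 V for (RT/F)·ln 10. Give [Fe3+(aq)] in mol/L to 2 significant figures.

With Pt²⁺/Pt at the cathode and Fe³⁺/Fe²⁺ at the anode, E°cell = +1.19 − (+0.76) = +0.43 V (n = 2).
Since E = E° − (0.0592/n)·log Q, log Q = n(E° − E)/0.0592 = 3.615.
The balanced reaction is Pt2+(aq) + 2 Fe2+(aq) → Pt(s) + 2 Fe3+(aq), so Q = [Fe3+(aq)]^2 / ([Pt2+(aq)]·[Fe2+(aq)]^2).
Substituting the known concentrations and solving, log [Fe3+(aq)] = −0.130 and [Fe3+(aq)] = 0.74 M.

0.74 M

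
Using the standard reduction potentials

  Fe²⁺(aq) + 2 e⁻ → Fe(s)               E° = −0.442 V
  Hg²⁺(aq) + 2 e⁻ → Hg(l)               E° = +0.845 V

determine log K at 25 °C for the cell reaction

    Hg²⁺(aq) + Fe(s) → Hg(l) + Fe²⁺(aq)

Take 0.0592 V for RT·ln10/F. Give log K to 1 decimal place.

log K = 43.5

The Hg²⁺/Hg couple is reduced (cathode); E°cell = +0.845 − (−0.442) = +1.287 V with n = 2.
At equilibrium E = 0, so log K = nE°cell / 0.0592 = (2)(+1.287) / 0.0592 = 43.5.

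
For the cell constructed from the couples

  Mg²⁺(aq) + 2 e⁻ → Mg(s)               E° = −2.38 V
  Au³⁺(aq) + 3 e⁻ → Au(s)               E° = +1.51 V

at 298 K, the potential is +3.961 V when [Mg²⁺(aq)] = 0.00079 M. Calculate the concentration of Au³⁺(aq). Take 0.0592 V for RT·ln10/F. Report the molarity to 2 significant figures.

Au³⁺/Au is the cathode (higher E°); E°cell = +1.51 − (−2.38) = +3.89 V with n = 6.
Rearranging E = E° − (0.0592/n)·log Q gives log Q = 6(+3.89 − (+3.961))/0.0592 = −7.196.
Balancing electrons gives 2 Au³⁺(aq) + 3 Mg(s) → 2 Au(s) + 3 Mg²⁺(aq); thus Q = [Mg²⁺(aq)]^3 / [Au³⁺(aq)]^2.
Substituting the known concentrations and solving, log [Au³⁺(aq)] = −1.056 and [Au³⁺(aq)] = 0.088 M.

0.088 M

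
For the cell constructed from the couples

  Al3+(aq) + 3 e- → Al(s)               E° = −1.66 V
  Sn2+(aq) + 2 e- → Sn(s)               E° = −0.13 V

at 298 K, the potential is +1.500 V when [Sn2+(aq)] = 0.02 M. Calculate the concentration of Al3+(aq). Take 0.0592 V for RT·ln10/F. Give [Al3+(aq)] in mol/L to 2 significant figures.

0.094 M

The Sn²⁺/Sn couple has the larger reduction potential, so it is the cathode: E°cell = −0.13 − (−1.66) = +1.53 V and n = 6.
Rearranging E = E° − (0.0592/n)·log Q gives log Q = 6(+1.53 − (+1.500))/0.0592 = 3.041.
Balancing electrons gives 3 Sn2+(aq) + 2 Al(s) → 3 Sn(s) + 2 Al3+(aq); thus Q = [Al3+(aq)]^2 / [Sn2+(aq)]^3.
Isolating [Al3+(aq)] in Q = 10^{3.041} yields log [Al3+(aq)] = −1.028, i.e. 0.094 M.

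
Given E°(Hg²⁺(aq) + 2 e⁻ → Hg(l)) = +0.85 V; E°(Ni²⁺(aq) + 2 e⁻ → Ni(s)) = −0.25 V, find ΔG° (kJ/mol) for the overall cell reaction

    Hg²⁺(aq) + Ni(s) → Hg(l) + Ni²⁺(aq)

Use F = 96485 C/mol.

In the reaction as written Hg²⁺(aq) is reduced, so the Hg²⁺/Hg couple is the cathode and Ni²⁺/Ni is the anode.
E°cell = +0.85 − (−0.25) = +1.10 V; balancing electrons gives n = 2.
ΔG° = −nFE°cell = −(2)(96485)(+1.10) J/mol = −212 kJ/mol.

−212 kJ/mol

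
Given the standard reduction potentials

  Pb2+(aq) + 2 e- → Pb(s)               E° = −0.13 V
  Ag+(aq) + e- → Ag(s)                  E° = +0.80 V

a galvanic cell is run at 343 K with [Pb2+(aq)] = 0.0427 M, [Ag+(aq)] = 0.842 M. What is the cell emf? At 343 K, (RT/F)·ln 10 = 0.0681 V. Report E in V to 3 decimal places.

+0.972 V

The Ag⁺/Ag couple has the more positive E°, so it is the cathode; Pb²⁺/Pb is the anode.
The standard potential is +0.80 − (−0.13) = +0.93 V and the balanced reaction transfers n = 2 electrons.
The balanced reaction is 2 Ag+(aq) + Pb(s) → 2 Ag(s) + Pb2+(aq), so Q = [Pb2+(aq)] / [Ag+(aq)]^2 = 0.0602 and log Q = −1.220.
E = E° − (0.0681/n)·log Q = +0.93 − (0.0681/2)(−1.220) = +0.972 V.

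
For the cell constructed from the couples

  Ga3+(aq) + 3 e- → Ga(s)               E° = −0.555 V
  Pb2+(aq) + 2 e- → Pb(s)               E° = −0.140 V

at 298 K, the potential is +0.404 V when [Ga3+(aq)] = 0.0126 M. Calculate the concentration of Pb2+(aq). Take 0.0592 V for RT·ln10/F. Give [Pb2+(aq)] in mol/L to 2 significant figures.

The Pb²⁺/Pb couple has the larger reduction potential, so it is the cathode: E°cell = −0.140 − (−0.555) = +0.415 V and n = 6.
From the Nernst equation, log Q = n(E° − E)/0.0592 = 6·(+0.415 − (+0.404))/0.0592 = 1.115.
Balancing electrons gives 3 Pb2+(aq) + 2 Ga(s) → 3 Pb(s) + 2 Ga3+(aq); thus Q = [Ga3+(aq)]^2 / [Pb2+(aq)]^3.
Solving for the unknown gives log [Pb2+(aq)] = −1.638, so [Pb2+(aq)] ≈ 0.023 M.

0.023 M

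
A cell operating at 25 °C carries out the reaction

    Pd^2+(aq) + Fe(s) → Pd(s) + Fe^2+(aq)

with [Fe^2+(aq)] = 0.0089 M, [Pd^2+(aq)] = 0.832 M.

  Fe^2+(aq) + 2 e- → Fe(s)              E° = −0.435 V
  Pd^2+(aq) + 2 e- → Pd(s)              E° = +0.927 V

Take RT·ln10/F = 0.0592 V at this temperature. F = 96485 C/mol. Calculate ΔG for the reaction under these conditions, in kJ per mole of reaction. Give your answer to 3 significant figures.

With Pd²⁺/Pd reduced at the cathode, E°cell = +0.927 − (−0.435) = +1.362 V and n = 2.
Here Q = [Fe^2+(aq)] / [Pd^2+(aq)] = 0.0107 (log Q = −1.971), giving E = +1.362 − (0.0592/2)·(−1.971) = +1.4203 V.
Then ΔG = −nFE = −2 × 96485 × +1.4203 J/mol = −274 kJ/mol.

−274 kJ/mol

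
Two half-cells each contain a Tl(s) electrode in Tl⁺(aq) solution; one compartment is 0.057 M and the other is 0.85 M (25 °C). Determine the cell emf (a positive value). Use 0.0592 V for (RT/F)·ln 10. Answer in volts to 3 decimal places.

0.069 V

For a concentration cell E°cell = 0, since both electrodes use the same couple.
The compartment with the higher Tl⁺(aq) concentration (0.85 M) acts as the cathode; ions are reduced there and produced at the dilute (0.057 M) anode.
With n = 1, Ecell = −(0.0592/1)·log([dilute]/[conc]) = −(0.0592/1)·log(0.057/0.85) = +0.069 V.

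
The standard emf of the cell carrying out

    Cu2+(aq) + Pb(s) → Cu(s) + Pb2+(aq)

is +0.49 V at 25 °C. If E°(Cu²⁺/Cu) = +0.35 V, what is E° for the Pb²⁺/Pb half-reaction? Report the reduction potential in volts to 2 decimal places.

In the reaction as written the Cu²⁺/Cu couple is reduced (cathode) and Pb²⁺/Pb is oxidized (anode), so E°cell = E°(Cu²⁺/Cu) − E°(Pb²⁺/Pb).
E°(Pb²⁺/Pb) = E°(cathode) − E°cell = +0.35 − (+0.49) = −0.14 V.

−0.14 V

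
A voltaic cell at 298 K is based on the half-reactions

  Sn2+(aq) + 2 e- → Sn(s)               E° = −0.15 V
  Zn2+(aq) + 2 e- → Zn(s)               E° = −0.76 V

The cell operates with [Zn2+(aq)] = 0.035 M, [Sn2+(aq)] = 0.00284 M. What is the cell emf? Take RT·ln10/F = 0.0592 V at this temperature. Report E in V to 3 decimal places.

+0.578 V

The Sn²⁺/Sn couple has the more positive E°, so it is the cathode; Zn²⁺/Zn is the anode.
E°cell = E°cat − E°an = −0.15 − (−0.76) = +0.61 V; n = 2.
For the overall reaction Sn2+(aq) + Zn(s) → Sn(s) + Zn2+(aq), Q = [Zn2+(aq)] / [Sn2+(aq)] = 12.3, giving log Q = 1.091.
By the Nernst equation, E = +0.61 − (0.0592/2)·(1.091) = +0.578 V.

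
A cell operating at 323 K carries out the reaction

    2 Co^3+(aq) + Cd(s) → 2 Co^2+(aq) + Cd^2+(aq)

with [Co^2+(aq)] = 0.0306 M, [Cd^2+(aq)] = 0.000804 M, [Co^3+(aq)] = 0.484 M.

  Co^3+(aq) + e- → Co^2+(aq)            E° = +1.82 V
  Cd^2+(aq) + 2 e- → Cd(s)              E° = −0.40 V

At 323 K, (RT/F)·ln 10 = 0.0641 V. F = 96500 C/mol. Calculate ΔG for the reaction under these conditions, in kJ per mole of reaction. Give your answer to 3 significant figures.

−462 kJ/mol

E°cell = +1.82 − (−0.40) = +2.22 V; the balanced reaction transfers n = 2 electrons.
Here Q = ([Co^2+(aq)]^2·[Cd^2+(aq)]) / [Co^3+(aq)]^2 = 3.21×10^−6 (log Q = −5.493), giving E = +2.22 − (0.0641/2)·(−5.493) = +2.3961 V.
Then ΔG = −nFE = −2 × 96500 × +2.3961 J/mol = −462 kJ/mol.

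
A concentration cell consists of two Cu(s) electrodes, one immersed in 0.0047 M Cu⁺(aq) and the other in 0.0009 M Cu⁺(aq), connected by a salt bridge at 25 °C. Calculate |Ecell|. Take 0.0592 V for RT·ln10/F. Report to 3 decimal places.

0.042 V

For a concentration cell E°cell = 0, since both electrodes use the same couple.
The compartment with the higher Cu⁺(aq) concentration (0.0047 M) acts as the cathode; ions are reduced there and produced at the dilute (0.0009 M) anode.
With n = 1, Ecell = −(0.0592/1)·log([dilute]/[conc]) = −(0.0592/1)·log(0.0009/0.0047) = +0.042 V.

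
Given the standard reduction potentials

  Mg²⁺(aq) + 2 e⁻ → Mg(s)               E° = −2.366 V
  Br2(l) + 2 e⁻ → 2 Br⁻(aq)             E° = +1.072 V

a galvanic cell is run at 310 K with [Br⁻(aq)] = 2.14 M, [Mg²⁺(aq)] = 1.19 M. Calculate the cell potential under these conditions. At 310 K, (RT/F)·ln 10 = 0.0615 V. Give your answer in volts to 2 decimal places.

The Br₂/Br⁻ couple has the more positive E°, so it is the cathode; Mg²⁺/Mg is the anode.
E°cell = E°cat − E°an = +1.072 − (−2.366) = +3.438 V; n = 2.
The balanced reaction is Br2(l) + Mg(s) → 2 Br⁻(aq) + Mg²⁺(aq), so Q = [Br⁻(aq)]^2·[Mg²⁺(aq)] = 5.45 and log Q = 0.736.
Applying E = E° − (RT ln10/nF)·log Q gives +3.438 − (0.0615/2)(0.736) = +3.42 V.

+3.42 V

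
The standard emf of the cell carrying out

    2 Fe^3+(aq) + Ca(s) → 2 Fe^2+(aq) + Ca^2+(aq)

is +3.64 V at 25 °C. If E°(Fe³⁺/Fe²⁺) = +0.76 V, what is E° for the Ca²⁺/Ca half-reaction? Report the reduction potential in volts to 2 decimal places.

In the reaction as written the Fe³⁺/Fe²⁺ couple is reduced (cathode) and Ca²⁺/Ca is oxidized (anode), so E°cell = E°(Fe³⁺/Fe²⁺) − E°(Ca²⁺/Ca).
E°(Ca²⁺/Ca) = E°(cathode) − E°cell = +0.76 − (+3.64) = −2.88 V.

−2.88 V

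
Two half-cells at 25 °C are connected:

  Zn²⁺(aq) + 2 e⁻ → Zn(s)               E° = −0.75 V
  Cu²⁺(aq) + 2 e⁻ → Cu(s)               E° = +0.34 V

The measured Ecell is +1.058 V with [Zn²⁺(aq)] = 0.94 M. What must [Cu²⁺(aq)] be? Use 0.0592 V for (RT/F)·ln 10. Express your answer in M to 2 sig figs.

0.078 M

With Cu²⁺/Cu at the cathode and Zn²⁺/Zn at the anode, E°cell = +0.34 − (−0.75) = +1.09 V (n = 2).
Rearranging E = E° − (0.0592/n)·log Q gives log Q = 2(+1.09 − (+1.058))/0.0592 = 1.081.
Balancing electrons gives Cu²⁺(aq) + Zn(s) → Cu(s) + Zn²⁺(aq); thus Q = [Zn²⁺(aq)] / [Cu²⁺(aq)].
Solving for the unknown gives log [Cu²⁺(aq)] = −1.108, so [Cu²⁺(aq)] ≈ 0.078 M.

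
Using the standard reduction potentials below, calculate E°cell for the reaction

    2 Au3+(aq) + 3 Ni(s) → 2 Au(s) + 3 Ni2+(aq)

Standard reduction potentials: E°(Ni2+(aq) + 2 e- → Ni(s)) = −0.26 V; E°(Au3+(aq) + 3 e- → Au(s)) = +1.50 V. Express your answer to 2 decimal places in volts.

In the reaction as written, Au3+(aq) is reduced (cathode) and Ni2+(aq) is produced by oxidation at the anode.
E°cell = E°(cathode) − E°(anode) = +1.50 − (−0.26) = +1.76 V.

+1.76 V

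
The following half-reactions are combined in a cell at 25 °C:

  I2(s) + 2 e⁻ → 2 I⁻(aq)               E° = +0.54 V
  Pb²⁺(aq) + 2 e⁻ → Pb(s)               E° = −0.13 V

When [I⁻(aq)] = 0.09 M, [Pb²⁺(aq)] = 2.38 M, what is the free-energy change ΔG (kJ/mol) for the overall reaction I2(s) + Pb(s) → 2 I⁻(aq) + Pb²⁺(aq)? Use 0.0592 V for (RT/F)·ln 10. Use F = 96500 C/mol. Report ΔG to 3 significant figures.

With I₂/I⁻ reduced at the cathode, E°cell = +0.54 − (−0.13) = +0.67 V and n = 2.
Q = [I⁻(aq)]^2·[Pb²⁺(aq)] = 0.0193, so log Q = −1.715 and E = +0.67 − (0.0592/2)(−1.715) = +0.7208 V.
ΔG = −nFE = −(2)(96500)(+0.7208) J/mol = −139 kJ/mol.

−139 kJ/mol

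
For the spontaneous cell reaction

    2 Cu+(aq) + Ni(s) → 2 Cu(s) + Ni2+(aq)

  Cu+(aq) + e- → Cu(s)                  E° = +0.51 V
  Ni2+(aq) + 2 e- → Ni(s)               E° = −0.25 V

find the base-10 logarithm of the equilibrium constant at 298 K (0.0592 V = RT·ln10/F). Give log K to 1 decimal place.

The Cu⁺/Cu couple is reduced (cathode); E°cell = +0.51 − (−0.25) = +0.76 V with n = 2.
At equilibrium E = 0, so log K = nE°cell / 0.0592 = (2)(+0.76) / 0.0592 = 25.7.

log K = 25.7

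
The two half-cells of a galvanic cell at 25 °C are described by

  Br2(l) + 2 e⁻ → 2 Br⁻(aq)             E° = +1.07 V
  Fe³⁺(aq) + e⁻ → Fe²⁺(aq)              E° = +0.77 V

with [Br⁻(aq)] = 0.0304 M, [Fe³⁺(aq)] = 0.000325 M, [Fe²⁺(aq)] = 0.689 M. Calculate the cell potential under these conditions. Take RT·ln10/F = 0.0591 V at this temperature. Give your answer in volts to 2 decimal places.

+0.59 V

Br₂/Br⁻ is reduced (cathode, E° = +1.07 V) and Fe³⁺/Fe²⁺ is oxidized (anode).
The standard potential is +1.07 − (+0.77) = +0.30 V and the balanced reaction transfers n = 2 electrons.
Balancing gives Br2(l) + 2 Fe²⁺(aq) → 2 Br⁻(aq) + 2 Fe³⁺(aq); hence Q = ([Br⁻(aq)]^2·[Fe³⁺(aq)]^2) / [Fe²⁺(aq)]^2 = 2.06×10^−10 (log Q = −9.687).
By the Nernst equation, E = +0.30 − (0.0591/2)·(−9.687) = +0.59 V.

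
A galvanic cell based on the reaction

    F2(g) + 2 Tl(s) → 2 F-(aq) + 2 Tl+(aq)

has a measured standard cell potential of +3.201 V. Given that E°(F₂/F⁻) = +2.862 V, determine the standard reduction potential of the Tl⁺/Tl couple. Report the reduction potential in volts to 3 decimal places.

In the reaction as written the F₂/F⁻ couple is reduced (cathode) and Tl⁺/Tl is oxidized (anode), so E°cell = E°(F₂/F⁻) − E°(Tl⁺/Tl).
E°(Tl⁺/Tl) = E°(cathode) − E°cell = +2.862 − (+3.201) = −0.339 V.

−0.339 V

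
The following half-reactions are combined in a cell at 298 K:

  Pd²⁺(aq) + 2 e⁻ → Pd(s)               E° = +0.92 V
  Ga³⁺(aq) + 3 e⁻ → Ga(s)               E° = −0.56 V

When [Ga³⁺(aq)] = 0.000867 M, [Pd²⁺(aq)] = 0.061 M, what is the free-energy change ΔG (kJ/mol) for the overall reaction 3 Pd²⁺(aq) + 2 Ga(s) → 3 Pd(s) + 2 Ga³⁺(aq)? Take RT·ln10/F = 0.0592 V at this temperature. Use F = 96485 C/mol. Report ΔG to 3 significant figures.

The standard cell potential is +0.92 − (−0.56) = +1.48 V, with n = 6 electrons in the balanced equation.
The reaction quotient is [Ga³⁺(aq)]^2 / [Pd²⁺(aq)]^3 = 0.00331; by Nernst, E = +1.48 − (0.0592/6)(−2.480) = +1.5045 V.
Then ΔG = −nFE = −6 × 96485 × +1.5045 J/mol = −871 kJ/mol.

−871 kJ/mol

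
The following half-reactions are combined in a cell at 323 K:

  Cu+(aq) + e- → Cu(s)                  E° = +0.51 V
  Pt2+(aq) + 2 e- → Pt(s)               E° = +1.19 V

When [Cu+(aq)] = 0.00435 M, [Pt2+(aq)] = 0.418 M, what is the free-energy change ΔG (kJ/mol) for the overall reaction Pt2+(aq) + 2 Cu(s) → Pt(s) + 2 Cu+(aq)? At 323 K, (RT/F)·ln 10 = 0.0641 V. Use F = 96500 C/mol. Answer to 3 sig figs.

−158 kJ/mol

The standard cell potential is +1.19 − (+0.51) = +0.68 V, with n = 2 electrons in the balanced equation.
Here Q = [Cu+(aq)]^2 / [Pt2+(aq)] = 4.53×10^−5 (log Q = −4.344), giving E = +0.68 − (0.0641/2)·(−4.344) = +0.8192 V.
Then ΔG = −nFE = −2 × 96500 × +0.8192 J/mol = −158 kJ/mol.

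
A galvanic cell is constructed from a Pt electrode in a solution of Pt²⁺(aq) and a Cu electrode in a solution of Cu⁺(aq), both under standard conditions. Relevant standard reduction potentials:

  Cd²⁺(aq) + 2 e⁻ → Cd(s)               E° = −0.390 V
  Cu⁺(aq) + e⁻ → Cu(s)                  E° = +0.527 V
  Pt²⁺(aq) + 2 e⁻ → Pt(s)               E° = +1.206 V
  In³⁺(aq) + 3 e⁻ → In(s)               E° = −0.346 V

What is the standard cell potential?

Of the two couples in this cell, the one with the more positive reduction potential is reduced at the cathode: here that is Pt²⁺/Pt (+1.206 V); Cu⁺/Cu (+0.527 V) is the anode.
E°cell = E°(cathode) − E°(anode) = +1.206 − (+0.527) = +0.679 V.

+0.679 V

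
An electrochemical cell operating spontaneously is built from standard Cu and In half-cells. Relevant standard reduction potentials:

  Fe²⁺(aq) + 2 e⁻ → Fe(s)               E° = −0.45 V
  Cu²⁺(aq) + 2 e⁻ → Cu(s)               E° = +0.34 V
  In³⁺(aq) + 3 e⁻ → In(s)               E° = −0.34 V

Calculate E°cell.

+0.68 V

The Cu²⁺/Cu couple has the higher E°, so Cu ion is reduced (cathode) and In is oxidized (anode).
E°cell = E°(cathode) − E°(anode) = +0.34 − (−0.34) = +0.68 V.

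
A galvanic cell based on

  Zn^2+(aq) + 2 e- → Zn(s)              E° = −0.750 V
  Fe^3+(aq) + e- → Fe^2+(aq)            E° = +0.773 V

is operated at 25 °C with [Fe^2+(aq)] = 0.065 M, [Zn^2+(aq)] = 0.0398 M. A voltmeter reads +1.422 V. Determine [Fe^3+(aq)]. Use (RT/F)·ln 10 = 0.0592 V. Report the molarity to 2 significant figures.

0.00026 M

With Fe³⁺/Fe²⁺ at the cathode and Zn²⁺/Zn at the anode, E°cell = +0.773 − (−0.750) = +1.523 V (n = 2).
Rearranging E = E° − (0.0592/n)·log Q gives log Q = 2(+1.523 − (+1.422))/0.0592 = 3.412.
The balanced reaction is 2 Fe^3+(aq) + Zn(s) → 2 Fe^2+(aq) + Zn^2+(aq), so Q = ([Fe^2+(aq)]^2·[Zn^2+(aq)]) / [Fe^3+(aq)]^2.
Substituting the known concentrations and solving, log [Fe^3+(aq)] = −3.593 and [Fe^3+(aq)] = 0.00026 M.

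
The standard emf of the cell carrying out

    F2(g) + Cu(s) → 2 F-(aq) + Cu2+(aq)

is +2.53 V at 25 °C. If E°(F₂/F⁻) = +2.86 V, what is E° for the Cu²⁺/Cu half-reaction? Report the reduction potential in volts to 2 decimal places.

+0.33 V

In the reaction as written the F₂/F⁻ couple is reduced (cathode) and Cu²⁺/Cu is oxidized (anode), so E°cell = E°(F₂/F⁻) − E°(Cu²⁺/Cu).
E°(Cu²⁺/Cu) = E°(cathode) − E°cell = +2.86 − (+2.53) = +0.33 V.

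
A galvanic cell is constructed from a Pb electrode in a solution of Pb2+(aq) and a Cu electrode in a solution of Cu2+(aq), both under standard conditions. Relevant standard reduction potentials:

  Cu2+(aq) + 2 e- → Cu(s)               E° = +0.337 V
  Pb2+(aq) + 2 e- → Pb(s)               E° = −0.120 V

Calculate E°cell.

Of the two couples in this cell, the one with the more positive reduction potential is reduced at the cathode: here that is Cu²⁺/Cu (+0.337 V); Pb²⁺/Pb (−0.120 V) is the anode.
E°cell = E°(cathode) − E°(anode) = +0.337 − (−0.120) = +0.457 V.

+0.457 V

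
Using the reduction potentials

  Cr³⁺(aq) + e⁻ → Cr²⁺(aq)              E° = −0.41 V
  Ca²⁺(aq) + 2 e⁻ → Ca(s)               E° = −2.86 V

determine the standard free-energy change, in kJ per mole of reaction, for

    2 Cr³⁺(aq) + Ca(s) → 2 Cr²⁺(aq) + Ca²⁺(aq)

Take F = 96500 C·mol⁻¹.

In the reaction as written Cr³⁺(aq) is reduced, so the Cr³⁺/Cr²⁺ couple is the cathode and Ca²⁺/Ca is the anode.
E°cell = −0.41 − (−2.86) = +2.45 V; balancing electrons gives n = 2.
ΔG° = −nFE°cell = −(2)(96500)(+2.45) J/mol = −473 kJ/mol.

−473 kJ/mol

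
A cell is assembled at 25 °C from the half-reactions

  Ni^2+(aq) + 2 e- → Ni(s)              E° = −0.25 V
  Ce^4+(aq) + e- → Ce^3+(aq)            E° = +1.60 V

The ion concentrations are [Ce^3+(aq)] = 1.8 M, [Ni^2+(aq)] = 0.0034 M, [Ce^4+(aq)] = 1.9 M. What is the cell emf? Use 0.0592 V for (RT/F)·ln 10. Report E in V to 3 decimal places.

Ce⁴⁺/Ce³⁺ is reduced (cathode, E° = +1.60 V) and Ni²⁺/Ni is oxidized (anode).
E°cell = +1.60 − (−0.25) = +1.85 V, with n = 2 electrons transferred.
The balanced reaction is 2 Ce^4+(aq) + Ni(s) → 2 Ce^3+(aq) + Ni^2+(aq), so Q = ([Ce^3+(aq)]^2·[Ni^2+(aq)]) / [Ce^4+(aq)]^2 = 0.00305 and log Q = −2.515.
E = E° − (0.0592/n)·log Q = +1.85 − (0.0592/2)(−2.515) = +1.924 V.

+1.924 V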